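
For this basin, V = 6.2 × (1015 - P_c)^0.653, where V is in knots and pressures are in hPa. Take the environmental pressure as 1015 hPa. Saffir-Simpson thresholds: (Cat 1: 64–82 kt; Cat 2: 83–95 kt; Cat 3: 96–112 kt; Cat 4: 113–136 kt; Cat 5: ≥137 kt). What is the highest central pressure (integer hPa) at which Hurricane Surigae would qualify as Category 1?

979 hPa

Category 1 begins at V = 64 kt.
Required ΔP = (64/6.2)^(1/0.653) = 10.323^1.531 ≈ 35.69 hPa.
P_c ≤ 1015 − 35.69 = 979.31, so the highest integer P_c is 979 hPa.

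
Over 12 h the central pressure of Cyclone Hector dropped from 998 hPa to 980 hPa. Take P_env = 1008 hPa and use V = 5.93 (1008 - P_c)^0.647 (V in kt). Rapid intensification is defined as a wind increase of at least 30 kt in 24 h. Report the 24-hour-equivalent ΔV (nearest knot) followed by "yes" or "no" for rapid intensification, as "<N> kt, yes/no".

V₁: ΔP = 10, V ≈ 5.93 × 10^0.647 ≈ 26.31 kt.
V₂: ΔP = 28, V ≈ 5.93 × 28^0.647 ≈ 51.21 kt.
ΔV over 12 h = 24.90 kt → 24 h equivalent = 24.90 × 24/12 ≈ 49.80 kt.
50 kt ≥ 30 kt ⇒ rapid intensification.

50 kt, yes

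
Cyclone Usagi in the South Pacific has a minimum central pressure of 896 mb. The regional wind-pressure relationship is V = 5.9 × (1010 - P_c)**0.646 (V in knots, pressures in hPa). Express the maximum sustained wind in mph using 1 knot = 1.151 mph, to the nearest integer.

145 mph

ΔP = 1010 − 896 = 114 mb.
V ≈ 5.9 × 114^0.646 = 5.9 × 21.319 ≈ 125.780 kt.
125.780 × 1.151 ≈ 144.77 mph → 145 mph.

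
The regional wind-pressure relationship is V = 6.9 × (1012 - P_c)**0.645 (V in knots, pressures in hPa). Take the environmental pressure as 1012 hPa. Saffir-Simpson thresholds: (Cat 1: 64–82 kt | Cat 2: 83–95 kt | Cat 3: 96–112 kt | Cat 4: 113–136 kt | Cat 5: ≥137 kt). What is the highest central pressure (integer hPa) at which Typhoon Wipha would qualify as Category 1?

980 hPa

Category 1 begins at V = 64 kt.
Required ΔP = (64/6.9)^(1/0.645) = 9.275^1.550 ≈ 31.60 hPa.
P_c ≤ 1012 − 31.60 = 980.40, so the highest integer P_c is 980 hPa.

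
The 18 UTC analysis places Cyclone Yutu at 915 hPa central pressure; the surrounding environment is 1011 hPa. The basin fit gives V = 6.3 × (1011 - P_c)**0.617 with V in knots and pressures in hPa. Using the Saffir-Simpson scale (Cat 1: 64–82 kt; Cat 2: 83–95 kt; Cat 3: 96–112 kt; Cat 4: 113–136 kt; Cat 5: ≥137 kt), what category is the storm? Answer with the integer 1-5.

3

ΔP = 1011 − 915 = 96 hPa.
V ≈ 6.3 × 96^0.617 = 6.3 × 16.71 ≈ 105 kt.
105 kt falls in the Category 3 band.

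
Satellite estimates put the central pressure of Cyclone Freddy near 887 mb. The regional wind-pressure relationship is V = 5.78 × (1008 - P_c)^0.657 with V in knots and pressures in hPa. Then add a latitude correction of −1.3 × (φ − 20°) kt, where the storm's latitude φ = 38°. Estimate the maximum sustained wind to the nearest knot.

ΔP = 1008 − 887 = 121 mb.
121^0.657 ≈ 23.356.
V ≈ 5.78 × 23.356 ≈ 135.0 kt.
Latitude correction: −1.3 × (38 − 20) = -23.4 kt.
Corrected V ≈ 111.6 kt → 112 kt.

112 kt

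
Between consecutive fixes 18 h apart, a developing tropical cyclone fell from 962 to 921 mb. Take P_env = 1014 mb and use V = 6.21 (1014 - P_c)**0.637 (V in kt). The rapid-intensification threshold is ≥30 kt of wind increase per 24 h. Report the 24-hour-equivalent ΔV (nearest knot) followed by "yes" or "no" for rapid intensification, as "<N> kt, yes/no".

46 kt, yes

V₁: ΔP = 52, V ≈ 6.21 × 52^0.637 ≈ 76.95 kt.
V₂: ΔP = 93, V ≈ 6.21 × 93^0.637 ≈ 111.43 kt.
ΔV over 18 h = 34.48 kt → 24 h equivalent = 34.48 × 24/18 ≈ 45.97 kt.
46 kt ≥ 30 kt ⇒ rapid intensification.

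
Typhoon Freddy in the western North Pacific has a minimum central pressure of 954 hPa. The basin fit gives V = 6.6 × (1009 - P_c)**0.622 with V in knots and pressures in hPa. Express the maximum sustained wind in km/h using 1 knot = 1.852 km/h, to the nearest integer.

ΔP = 1009 − 954 = 55 hPa.
V ≈ 6.6 × 55^0.622 = 6.6 × 12.092 ≈ 79.809 kt.
79.809 × 1.852 ≈ 147.81 km/h → 148 km/h.

148 km/h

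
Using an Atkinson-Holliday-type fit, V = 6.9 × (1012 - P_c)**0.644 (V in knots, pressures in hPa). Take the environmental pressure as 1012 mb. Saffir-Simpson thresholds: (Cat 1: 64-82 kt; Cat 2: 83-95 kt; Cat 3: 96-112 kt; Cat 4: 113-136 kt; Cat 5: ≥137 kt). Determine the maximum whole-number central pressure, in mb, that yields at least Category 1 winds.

Category 1 begins at V = 64 kt.
Required ΔP = (64/6.9)^(1/0.644) = 9.275^1.553 ≈ 31.77 mb.
P_c ≤ 1012 − 31.77 = 980.23, so the highest integer P_c is 980 mb.

980 mb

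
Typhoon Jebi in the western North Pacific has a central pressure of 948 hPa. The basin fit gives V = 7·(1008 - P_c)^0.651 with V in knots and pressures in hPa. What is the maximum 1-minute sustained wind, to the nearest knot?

101 kt

ΔP = 1008 − 948 = 60 hPa.
60^0.651 ≈ 14.374.
V ≈ 7 × 14.374 ≈ 100.6 kt.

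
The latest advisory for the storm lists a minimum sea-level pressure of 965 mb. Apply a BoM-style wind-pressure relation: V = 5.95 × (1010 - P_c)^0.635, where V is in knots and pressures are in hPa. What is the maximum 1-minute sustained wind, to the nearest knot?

ΔP = 1010 − 965 = 45 mb.
45^0.635 ≈ 11.215.
V ≈ 5.95 × 11.215 ≈ 66.7 kt.

67 kt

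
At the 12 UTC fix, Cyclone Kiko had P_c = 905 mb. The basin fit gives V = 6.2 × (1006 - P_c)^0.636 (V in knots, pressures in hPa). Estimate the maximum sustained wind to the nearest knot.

ΔP = 1006 − 905 = 101 mb.
101^0.636 ≈ 18.826.
V ≈ 6.2 × 18.826 ≈ 116.7 kt.

117 kt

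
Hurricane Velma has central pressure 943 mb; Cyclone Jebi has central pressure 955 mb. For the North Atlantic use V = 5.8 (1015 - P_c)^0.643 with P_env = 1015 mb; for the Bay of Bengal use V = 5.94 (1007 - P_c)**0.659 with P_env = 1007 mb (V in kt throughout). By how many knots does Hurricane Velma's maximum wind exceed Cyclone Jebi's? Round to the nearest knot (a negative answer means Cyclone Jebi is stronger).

Hurricane Velma: ΔP = 72; V ≈ 5.8 × 72^0.643 ≈ 90.72 kt.
Cyclone Jebi: ΔP = 52; V ≈ 5.94 × 52^0.659 ≈ 80.28 kt.
Difference ≈ 90.72 − 80.28 = 10.44 → 10 kt.

10 kt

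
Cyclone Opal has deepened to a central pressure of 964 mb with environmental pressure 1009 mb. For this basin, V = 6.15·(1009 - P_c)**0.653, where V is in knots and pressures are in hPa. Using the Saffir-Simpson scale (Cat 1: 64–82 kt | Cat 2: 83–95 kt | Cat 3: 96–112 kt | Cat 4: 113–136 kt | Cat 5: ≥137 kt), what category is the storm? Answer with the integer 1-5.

ΔP = 1009 − 964 = 45 mb.
V ≈ 6.15 × 45^0.653 = 6.15 × 12.01 ≈ 74 kt.
74 kt falls in the Category 1 band.

1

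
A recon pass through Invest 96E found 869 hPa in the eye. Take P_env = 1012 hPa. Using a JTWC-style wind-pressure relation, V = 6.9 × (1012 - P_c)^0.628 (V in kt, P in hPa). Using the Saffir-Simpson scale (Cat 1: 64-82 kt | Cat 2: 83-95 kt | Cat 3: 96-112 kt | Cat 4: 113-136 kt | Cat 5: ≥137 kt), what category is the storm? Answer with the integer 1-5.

ΔP = 1012 − 869 = 143 hPa.
V ≈ 6.9 × 143^0.628 = 6.9 × 22.57 ≈ 156 kt.
156 kt falls in the Category 5 band.

5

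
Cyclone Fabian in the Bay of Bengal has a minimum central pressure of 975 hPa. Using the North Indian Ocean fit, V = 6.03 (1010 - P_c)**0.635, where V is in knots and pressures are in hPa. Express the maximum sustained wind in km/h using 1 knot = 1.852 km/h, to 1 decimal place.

ΔP = 1010 − 975 = 35 hPa.
V ≈ 6.03 × 35^0.635 = 6.03 × 9.561 ≈ 57.650 kt.
57.650 × 1.852 ≈ 106.77 km/h → 106.8 km/h.

106.8 km/h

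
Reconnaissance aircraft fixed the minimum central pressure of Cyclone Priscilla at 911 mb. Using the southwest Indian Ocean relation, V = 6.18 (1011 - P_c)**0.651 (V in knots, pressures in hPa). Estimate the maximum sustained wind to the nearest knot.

124 kt

ΔP = 1011 − 911 = 100 mb.
100^0.651 ≈ 20.045.
V ≈ 6.18 × 20.045 ≈ 123.9 kt.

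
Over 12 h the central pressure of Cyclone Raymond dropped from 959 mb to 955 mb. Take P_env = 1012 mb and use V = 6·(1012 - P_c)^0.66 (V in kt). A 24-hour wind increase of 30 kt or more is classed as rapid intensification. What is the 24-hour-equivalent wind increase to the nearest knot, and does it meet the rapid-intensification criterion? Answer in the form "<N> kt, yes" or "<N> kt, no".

V₁: ΔP = 53, V ≈ 6 × 53^0.66 ≈ 82.45 kt.
V₂: ΔP = 57, V ≈ 6 × 57^0.66 ≈ 86.50 kt.
ΔV over 12 h = 4.05 kt → 24 h equivalent = 4.05 × 24/12 ≈ 8.10 kt.
8 kt < 30 kt ⇒ not rapid intensification.

8 kt, no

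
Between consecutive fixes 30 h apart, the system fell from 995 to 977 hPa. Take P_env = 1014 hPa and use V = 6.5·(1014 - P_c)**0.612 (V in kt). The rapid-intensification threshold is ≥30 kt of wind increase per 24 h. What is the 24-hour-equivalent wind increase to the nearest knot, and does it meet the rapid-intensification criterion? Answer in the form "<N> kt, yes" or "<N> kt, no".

16 kt, no

V₁: ΔP = 19, V ≈ 6.5 × 19^0.612 ≈ 39.40 kt.
V₂: ΔP = 37, V ≈ 6.5 × 37^0.612 ≈ 59.25 kt.
ΔV over 30 h = 19.85 kt → 24 h equivalent = 19.85 × 24/30 ≈ 15.88 kt.
16 kt < 30 kt ⇒ not rapid intensification.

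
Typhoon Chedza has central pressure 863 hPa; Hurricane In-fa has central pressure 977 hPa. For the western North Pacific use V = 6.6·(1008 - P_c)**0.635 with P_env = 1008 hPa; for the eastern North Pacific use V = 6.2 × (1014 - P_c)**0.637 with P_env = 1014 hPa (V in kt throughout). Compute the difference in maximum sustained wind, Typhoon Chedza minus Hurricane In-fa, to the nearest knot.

94 kt

Typhoon Chedza: ΔP = 145; V ≈ 6.6 × 145^0.635 ≈ 155.60 kt.
Hurricane In-fa: ΔP = 37; V ≈ 6.2 × 37^0.637 ≈ 61.85 kt.
Difference ≈ 155.60 − 61.85 = 93.75 → 94 kt.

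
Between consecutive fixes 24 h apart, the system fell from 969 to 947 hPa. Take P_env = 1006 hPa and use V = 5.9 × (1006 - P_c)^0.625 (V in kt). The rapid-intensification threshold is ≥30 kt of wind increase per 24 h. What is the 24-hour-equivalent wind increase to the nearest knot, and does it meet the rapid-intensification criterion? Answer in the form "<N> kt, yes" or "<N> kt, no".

V₁: ΔP = 37, V ≈ 5.9 × 37^0.625 ≈ 56.36 kt.
V₂: ΔP = 59, V ≈ 5.9 × 59^0.625 ≈ 75.45 kt.
ΔV over 24 h = 19.09 kt → 24 h equivalent = 19.09 × 24/24 ≈ 19.09 kt.
19 kt < 30 kt ⇒ not rapid intensification.

19 kt, no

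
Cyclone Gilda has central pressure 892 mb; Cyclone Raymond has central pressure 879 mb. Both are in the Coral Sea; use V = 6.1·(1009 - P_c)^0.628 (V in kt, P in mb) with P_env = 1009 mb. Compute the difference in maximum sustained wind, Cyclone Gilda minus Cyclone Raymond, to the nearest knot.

-8 kt

Cyclone Gilda: ΔP = 117; V ≈ 6.1 × 117^0.628 ≈ 121.38 kt.
Cyclone Raymond: ΔP = 130; V ≈ 6.1 × 130^0.628 ≈ 129.68 kt.
Difference ≈ 121.38 − 129.68 = -8.30 → -8 kt.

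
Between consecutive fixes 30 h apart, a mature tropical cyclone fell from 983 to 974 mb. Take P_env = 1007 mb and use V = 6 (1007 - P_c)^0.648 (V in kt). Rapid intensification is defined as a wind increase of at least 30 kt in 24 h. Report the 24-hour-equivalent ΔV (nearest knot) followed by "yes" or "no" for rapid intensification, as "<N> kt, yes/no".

V₁: ΔP = 24, V ≈ 6 × 24^0.648 ≈ 47.05 kt.
V₂: ΔP = 33, V ≈ 6 × 33^0.648 ≈ 57.83 kt.
ΔV over 30 h = 10.78 kt → 24 h equivalent = 10.78 × 24/30 ≈ 8.62 kt.
9 kt < 30 kt ⇒ not rapid intensification.

9 kt, no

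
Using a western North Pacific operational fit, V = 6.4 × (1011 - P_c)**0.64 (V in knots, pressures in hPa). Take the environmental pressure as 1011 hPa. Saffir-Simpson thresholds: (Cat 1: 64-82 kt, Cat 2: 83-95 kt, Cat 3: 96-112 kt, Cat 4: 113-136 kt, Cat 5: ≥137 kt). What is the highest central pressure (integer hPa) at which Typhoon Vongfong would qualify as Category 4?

Category 4 begins at V = 113 kt.
Required ΔP = (113/6.4)^(1/0.64) = 17.656^1.562 ≈ 88.77 hPa.
P_c ≤ 1011 − 88.77 = 922.23, so the highest integer P_c is 922 hPa.

922 hPa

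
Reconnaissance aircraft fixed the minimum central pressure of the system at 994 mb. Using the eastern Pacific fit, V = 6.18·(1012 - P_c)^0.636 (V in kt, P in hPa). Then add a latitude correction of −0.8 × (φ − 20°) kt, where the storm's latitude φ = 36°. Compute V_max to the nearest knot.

ΔP = 1012 − 994 = 18 mb.
18^0.636 ≈ 6.286.
V ≈ 6.18 × 6.286 ≈ 38.8 kt.
Latitude correction: −0.8 × (36 − 20) = -12.8 kt.
Corrected V ≈ 26 kt → 26 kt.

26 kt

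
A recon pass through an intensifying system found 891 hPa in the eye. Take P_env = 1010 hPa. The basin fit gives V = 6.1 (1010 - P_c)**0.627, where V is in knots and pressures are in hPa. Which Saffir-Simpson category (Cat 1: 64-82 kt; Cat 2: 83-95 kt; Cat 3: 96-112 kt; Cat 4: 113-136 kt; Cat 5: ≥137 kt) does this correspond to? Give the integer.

ΔP = 1010 − 891 = 119 hPa.
V ≈ 6.1 × 119^0.627 = 6.1 × 20.02 ≈ 122 kt.
122 kt falls in the Category 4 band.

4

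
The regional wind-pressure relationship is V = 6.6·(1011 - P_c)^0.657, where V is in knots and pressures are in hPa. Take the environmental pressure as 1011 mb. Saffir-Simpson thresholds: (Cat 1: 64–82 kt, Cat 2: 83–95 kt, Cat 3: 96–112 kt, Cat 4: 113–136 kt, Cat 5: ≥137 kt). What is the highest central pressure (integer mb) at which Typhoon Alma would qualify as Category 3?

Category 3 begins at V = 96 kt.
Required ΔP = (96/6.6)^(1/0.657) = 14.545^1.522 ≈ 58.85 mb.
P_c ≤ 1011 − 58.85 = 952.15, so the highest integer P_c is 952 mb.

952 mb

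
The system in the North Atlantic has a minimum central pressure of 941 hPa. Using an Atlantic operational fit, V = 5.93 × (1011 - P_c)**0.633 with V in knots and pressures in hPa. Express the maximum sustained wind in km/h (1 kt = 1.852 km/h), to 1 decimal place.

161.7 km/h

ΔP = 1011 − 941 = 70 hPa.
V ≈ 5.93 × 70^0.633 = 5.93 × 14.721 ≈ 87.297 kt.
87.297 × 1.852 ≈ 161.67 km/h → 161.7 km/h.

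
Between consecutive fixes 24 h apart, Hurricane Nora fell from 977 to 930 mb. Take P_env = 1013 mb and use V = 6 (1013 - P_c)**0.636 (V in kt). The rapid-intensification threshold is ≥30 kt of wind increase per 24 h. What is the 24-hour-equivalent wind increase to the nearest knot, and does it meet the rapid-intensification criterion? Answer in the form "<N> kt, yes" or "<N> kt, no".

41 kt, yes

V₁: ΔP = 36, V ≈ 6 × 36^0.636 ≈ 58.61 kt.
V₂: ΔP = 83, V ≈ 6 × 83^0.636 ≈ 99.70 kt.
ΔV over 24 h = 41.09 kt → 24 h equivalent = 41.09 × 24/24 ≈ 41.09 kt.
41 kt ≥ 30 kt ⇒ rapid intensification.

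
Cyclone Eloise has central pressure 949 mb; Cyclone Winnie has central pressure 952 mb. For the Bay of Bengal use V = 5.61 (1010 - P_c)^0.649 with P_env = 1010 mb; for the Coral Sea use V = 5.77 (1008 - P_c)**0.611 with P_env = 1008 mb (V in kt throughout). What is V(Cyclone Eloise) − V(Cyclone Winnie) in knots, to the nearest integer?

13 kt

Cyclone Eloise: ΔP = 61; V ≈ 5.61 × 61^0.649 ≈ 80.84 kt.
Cyclone Winnie: ΔP = 56; V ≈ 5.77 × 56^0.611 ≈ 67.50 kt.
Difference ≈ 80.84 − 67.50 = 13.34 → 13 kt.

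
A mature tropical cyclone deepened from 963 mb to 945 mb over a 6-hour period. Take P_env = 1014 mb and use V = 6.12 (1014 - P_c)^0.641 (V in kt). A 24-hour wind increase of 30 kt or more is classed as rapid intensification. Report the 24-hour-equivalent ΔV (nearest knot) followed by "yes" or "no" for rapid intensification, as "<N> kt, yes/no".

V₁: ΔP = 51, V ≈ 6.12 × 51^0.641 ≈ 76.09 kt.
V₂: ΔP = 69, V ≈ 6.12 × 69^0.641 ≈ 92.35 kt.
ΔV over 6 h = 16.26 kt → 24 h equivalent = 16.26 × 24/6 ≈ 65.04 kt.
65 kt ≥ 30 kt ⇒ rapid intensification.

65 kt, yes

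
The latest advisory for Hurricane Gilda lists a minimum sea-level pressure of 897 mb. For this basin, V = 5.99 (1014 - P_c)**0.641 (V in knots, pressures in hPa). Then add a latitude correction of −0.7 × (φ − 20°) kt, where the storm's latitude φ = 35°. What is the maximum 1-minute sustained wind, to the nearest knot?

ΔP = 1014 − 897 = 117 mb.
117^0.641 ≈ 21.169.
V ≈ 5.99 × 21.169 ≈ 126.8 kt.
Latitude correction: −0.7 × (35 − 20) = -10.5 kt.
Corrected V ≈ 116.3 kt → 116 kt.

116 kt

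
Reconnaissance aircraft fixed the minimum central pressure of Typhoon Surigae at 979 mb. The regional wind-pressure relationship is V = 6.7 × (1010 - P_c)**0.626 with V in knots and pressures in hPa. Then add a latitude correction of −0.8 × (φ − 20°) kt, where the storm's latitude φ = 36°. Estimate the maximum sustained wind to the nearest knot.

45 kt

ΔP = 1010 − 979 = 31 mb.
31^0.626 ≈ 8.582.
V ≈ 6.7 × 8.582 ≈ 57.5 kt.
Latitude correction: −0.8 × (36 − 20) = -12.8 kt.
Corrected V ≈ 44.7 kt → 45 kt.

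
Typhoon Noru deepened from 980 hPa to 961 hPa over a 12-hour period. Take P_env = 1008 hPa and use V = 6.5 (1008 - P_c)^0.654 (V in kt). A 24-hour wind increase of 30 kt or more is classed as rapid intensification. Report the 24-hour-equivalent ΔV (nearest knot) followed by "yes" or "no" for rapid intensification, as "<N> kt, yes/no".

V₁: ΔP = 28, V ≈ 6.5 × 28^0.654 ≈ 57.46 kt.
V₂: ΔP = 47, V ≈ 6.5 × 47^0.654 ≈ 80.62 kt.
ΔV over 12 h = 23.16 kt → 24 h equivalent = 23.16 × 24/12 ≈ 46.32 kt.
46 kt ≥ 30 kt ⇒ rapid intensification.

46 kt, yes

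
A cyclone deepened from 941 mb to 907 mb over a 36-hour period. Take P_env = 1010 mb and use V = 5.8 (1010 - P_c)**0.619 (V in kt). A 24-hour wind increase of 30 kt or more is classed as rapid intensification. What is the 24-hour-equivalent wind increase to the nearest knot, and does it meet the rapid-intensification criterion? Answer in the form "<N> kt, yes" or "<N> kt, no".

15 kt, no

V₁: ΔP = 69, V ≈ 5.8 × 69^0.619 ≈ 79.74 kt.
V₂: ΔP = 103, V ≈ 5.8 × 103^0.619 ≈ 102.18 kt.
ΔV over 36 h = 22.44 kt → 24 h equivalent = 22.44 × 24/36 ≈ 14.96 kt.
15 kt < 30 kt ⇒ not rapid intensification.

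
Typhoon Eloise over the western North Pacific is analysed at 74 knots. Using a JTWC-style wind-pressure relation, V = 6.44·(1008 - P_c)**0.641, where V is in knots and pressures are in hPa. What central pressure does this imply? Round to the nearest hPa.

963 hPa

ΔP = (V / 6.44)^(1/0.641) = (74/6.44)^1.560.
74/6.44 = 11.491; 11.491^1.560 ≈ 45.10 hPa.
P_c = 1008 − 45.10 = 962.90 ≈ 963 hPa.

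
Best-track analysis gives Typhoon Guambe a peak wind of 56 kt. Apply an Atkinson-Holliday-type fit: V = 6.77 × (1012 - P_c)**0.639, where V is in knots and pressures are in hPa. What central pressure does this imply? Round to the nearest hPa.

985 hPa

ΔP = (V / 6.77)^(1/0.639) = (56/6.77)^1.565.
56/6.77 = 8.272; 8.272^1.565 ≈ 27.29 hPa.
P_c = 1012 − 27.29 = 984.71 ≈ 985 hPa.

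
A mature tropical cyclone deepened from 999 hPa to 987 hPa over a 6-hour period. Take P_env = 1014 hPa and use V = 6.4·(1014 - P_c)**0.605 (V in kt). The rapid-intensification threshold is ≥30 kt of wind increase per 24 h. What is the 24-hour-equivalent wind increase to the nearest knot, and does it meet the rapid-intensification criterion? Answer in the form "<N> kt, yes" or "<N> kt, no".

56 kt, yes

V₁: ΔP = 15, V ≈ 6.4 × 15^0.605 ≈ 32.94 kt.
V₂: ΔP = 27, V ≈ 6.4 × 27^0.605 ≈ 47.01 kt.
ΔV over 6 h = 14.07 kt → 24 h equivalent = 14.07 × 24/6 ≈ 56.28 kt.
56 kt ≥ 30 kt ⇒ rapid intensification.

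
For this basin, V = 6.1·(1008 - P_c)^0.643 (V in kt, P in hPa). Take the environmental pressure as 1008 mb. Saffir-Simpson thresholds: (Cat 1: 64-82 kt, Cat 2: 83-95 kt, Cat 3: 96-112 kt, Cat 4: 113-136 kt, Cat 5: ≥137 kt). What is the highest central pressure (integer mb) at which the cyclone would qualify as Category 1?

Category 1 begins at V = 64 kt.
Required ΔP = (64/6.1)^(1/0.643) = 10.492^1.555 ≈ 38.69 mb.
P_c ≤ 1008 − 38.69 = 969.31, so the highest integer P_c is 969 mb.

969 mb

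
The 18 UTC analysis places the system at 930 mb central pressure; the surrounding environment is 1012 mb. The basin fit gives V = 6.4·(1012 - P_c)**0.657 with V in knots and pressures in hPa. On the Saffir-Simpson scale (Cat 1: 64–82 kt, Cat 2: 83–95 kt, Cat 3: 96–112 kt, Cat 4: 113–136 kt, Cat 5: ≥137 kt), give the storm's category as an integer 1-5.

ΔP = 1012 − 930 = 82 mb.
V ≈ 6.4 × 82^0.657 = 6.4 × 18.09 ≈ 116 kt.
116 kt falls in the Category 4 band.

4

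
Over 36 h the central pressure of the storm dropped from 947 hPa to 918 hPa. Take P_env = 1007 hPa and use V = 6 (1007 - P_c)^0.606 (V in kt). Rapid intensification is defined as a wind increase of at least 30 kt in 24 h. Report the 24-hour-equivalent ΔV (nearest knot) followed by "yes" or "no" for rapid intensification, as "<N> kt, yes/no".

V₁: ΔP = 60, V ≈ 6 × 60^0.606 ≈ 71.73 kt.
V₂: ΔP = 89, V ≈ 6 × 89^0.606 ≈ 91.09 kt.
ΔV over 36 h = 19.36 kt → 24 h equivalent = 19.36 × 24/36 ≈ 12.91 kt.
13 kt < 30 kt ⇒ not rapid intensification.

13 kt, no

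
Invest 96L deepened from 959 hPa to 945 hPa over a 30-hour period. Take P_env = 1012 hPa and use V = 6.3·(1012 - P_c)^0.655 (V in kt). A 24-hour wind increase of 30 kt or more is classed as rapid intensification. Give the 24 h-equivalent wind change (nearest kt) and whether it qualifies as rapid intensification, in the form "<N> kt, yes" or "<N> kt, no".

11 kt, no

V₁: ΔP = 53, V ≈ 6.3 × 53^0.655 ≈ 84.87 kt.
V₂: ΔP = 67, V ≈ 6.3 × 67^0.655 ≈ 98.95 kt.
ΔV over 30 h = 14.08 kt → 24 h equivalent = 14.08 × 24/30 ≈ 11.26 kt.
11 kt < 30 kt ⇒ not rapid intensification.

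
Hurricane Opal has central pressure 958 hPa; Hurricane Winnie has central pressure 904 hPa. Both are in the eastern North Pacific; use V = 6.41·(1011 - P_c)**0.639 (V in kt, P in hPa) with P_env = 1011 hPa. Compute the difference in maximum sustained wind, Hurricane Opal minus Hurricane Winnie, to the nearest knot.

Hurricane Opal: ΔP = 53; V ≈ 6.41 × 53^0.639 ≈ 81.03 kt.
Hurricane Winnie: ΔP = 107; V ≈ 6.41 × 107^0.639 ≈ 126.95 kt.
Difference ≈ 81.03 − 126.95 = -45.92 → -46 kt.

-46 kt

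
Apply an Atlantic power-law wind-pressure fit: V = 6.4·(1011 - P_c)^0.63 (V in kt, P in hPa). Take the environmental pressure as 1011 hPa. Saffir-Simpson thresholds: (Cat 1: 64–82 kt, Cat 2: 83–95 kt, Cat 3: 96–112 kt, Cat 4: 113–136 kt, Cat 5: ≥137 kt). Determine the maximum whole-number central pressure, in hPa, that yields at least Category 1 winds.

Category 1 begins at V = 64 kt.
Required ΔP = (64/6.4)^(1/0.63) = 10.000^1.587 ≈ 38.66 hPa.
P_c ≤ 1011 − 38.66 = 972.34, so the highest integer P_c is 972 hPa.

972 hPa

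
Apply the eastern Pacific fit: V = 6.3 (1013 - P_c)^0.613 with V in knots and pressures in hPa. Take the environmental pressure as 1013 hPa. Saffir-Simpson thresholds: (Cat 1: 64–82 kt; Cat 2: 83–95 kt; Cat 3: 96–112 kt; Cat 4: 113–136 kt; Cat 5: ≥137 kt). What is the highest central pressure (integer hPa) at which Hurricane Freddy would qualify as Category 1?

969 hPa

Category 1 begins at V = 64 kt.
Required ΔP = (64/6.3)^(1/0.613) = 10.159^1.631 ≈ 43.90 hPa.
P_c ≤ 1013 − 43.90 = 969.10, so the highest integer P_c is 969 hPa.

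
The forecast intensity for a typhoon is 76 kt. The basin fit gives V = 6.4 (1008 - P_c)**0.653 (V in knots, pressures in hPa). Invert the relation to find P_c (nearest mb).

964 mb

ΔP = (V / 6.4)^(1/0.653) = (76/6.4)^1.531.
76/6.4 = 11.875; 11.875^1.531 ≈ 44.23 mb.
P_c = 1008 − 44.23 = 963.77 ≈ 964 mb.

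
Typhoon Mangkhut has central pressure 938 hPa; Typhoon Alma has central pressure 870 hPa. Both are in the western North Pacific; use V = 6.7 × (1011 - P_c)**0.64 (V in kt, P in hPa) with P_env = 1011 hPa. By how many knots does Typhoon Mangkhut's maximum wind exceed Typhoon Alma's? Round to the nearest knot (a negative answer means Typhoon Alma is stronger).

-55 kt

Typhoon Mangkhut: ΔP = 73; V ≈ 6.7 × 73^0.64 ≈ 104.38 kt.
Typhoon Alma: ΔP = 141; V ≈ 6.7 × 141^0.64 ≈ 159.07 kt.
Difference ≈ 104.38 − 159.07 = -54.69 → -55 kt.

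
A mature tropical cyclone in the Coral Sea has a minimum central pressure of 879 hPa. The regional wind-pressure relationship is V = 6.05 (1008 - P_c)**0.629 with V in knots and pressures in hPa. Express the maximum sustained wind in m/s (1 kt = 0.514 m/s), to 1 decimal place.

66.1 m/s

ΔP = 1008 − 879 = 129 hPa.
V ≈ 6.05 × 129^0.629 = 6.05 × 21.260 ≈ 128.622 kt.
128.622 × 0.514 ≈ 66.11 m/s → 66.1 m/s.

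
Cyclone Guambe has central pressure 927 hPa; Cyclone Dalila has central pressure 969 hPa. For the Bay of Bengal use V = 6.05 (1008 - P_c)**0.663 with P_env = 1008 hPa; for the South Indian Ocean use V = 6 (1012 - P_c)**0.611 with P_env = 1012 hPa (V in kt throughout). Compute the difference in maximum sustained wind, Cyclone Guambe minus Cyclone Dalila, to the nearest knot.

52 kt

Cyclone Guambe: ΔP = 81; V ≈ 6.05 × 81^0.663 ≈ 111.45 kt.
Cyclone Dalila: ΔP = 43; V ≈ 6 × 43^0.611 ≈ 59.73 kt.
Difference ≈ 111.45 − 59.73 = 51.72 → 52 kt.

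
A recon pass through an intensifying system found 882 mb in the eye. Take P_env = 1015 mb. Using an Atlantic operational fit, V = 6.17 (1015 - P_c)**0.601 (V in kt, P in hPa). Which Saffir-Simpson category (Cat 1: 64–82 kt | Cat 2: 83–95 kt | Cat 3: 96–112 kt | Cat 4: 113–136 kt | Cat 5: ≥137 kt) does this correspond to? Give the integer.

ΔP = 1015 − 882 = 133 mb.
V ≈ 6.17 × 133^0.601 = 6.17 × 18.90 ≈ 117 kt.
117 kt falls in the Category 4 band.

4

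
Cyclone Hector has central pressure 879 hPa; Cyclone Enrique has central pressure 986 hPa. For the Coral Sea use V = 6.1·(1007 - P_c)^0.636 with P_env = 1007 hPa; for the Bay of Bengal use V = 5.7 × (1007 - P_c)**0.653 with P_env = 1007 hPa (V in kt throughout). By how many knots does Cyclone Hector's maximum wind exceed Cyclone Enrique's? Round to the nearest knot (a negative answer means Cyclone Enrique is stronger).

92 kt

Cyclone Hector: ΔP = 128; V ≈ 6.1 × 128^0.636 ≈ 133.51 kt.
Cyclone Enrique: ΔP = 21; V ≈ 5.7 × 21^0.653 ≈ 41.62 kt.
Difference ≈ 133.51 − 41.62 = 91.89 → 92 kt.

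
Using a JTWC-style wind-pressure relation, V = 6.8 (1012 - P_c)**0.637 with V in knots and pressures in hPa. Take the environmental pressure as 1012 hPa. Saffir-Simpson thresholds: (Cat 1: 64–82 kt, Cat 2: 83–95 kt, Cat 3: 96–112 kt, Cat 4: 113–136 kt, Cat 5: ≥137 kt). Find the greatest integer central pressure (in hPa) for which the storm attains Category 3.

948 hPa

Category 3 begins at V = 96 kt.
Required ΔP = (96/6.8)^(1/0.637) = 14.118^1.570 ≈ 63.82 hPa.
P_c ≤ 1012 − 63.82 = 948.18, so the highest integer P_c is 948 hPa.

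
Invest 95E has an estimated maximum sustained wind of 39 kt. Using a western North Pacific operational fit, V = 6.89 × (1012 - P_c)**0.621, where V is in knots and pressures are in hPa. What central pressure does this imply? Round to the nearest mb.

996 mb

ΔP = (V / 6.89)^(1/0.621) = (39/6.89)^1.610.
39/6.89 = 5.660; 5.660^1.610 ≈ 16.30 mb.
P_c = 1012 − 16.30 = 995.70 ≈ 996 mb.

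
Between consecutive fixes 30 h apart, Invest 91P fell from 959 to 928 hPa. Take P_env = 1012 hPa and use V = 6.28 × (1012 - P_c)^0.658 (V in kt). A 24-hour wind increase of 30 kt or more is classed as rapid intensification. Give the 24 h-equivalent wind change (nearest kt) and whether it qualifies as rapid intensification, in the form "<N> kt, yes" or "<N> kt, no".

24 kt, no

V₁: ΔP = 53, V ≈ 6.28 × 53^0.658 ≈ 85.61 kt.
V₂: ΔP = 84, V ≈ 6.28 × 84^0.658 ≈ 115.91 kt.
ΔV over 30 h = 30.30 kt → 24 h equivalent = 30.30 × 24/30 ≈ 24.24 kt.
24 kt < 30 kt ⇒ not rapid intensification.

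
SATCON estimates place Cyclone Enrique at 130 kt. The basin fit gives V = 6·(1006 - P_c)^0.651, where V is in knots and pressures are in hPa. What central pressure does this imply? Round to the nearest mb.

893 mb

ΔP = (V / 6)^(1/0.651) = (130/6)^1.536.
130/6 = 21.667; 21.667^1.536 ≈ 112.70 mb.
P_c = 1006 − 112.70 = 893.30 ≈ 893 mb.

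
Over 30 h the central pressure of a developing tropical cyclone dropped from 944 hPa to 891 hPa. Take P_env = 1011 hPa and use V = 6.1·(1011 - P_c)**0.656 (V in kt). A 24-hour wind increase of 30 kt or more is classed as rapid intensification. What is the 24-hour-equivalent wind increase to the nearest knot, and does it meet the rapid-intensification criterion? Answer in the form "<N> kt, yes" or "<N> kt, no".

V₁: ΔP = 67, V ≈ 6.1 × 67^0.656 ≈ 96.21 kt.
V₂: ΔP = 120, V ≈ 6.1 × 120^0.656 ≈ 141.02 kt.
ΔV over 30 h = 44.81 kt → 24 h equivalent = 44.81 × 24/30 ≈ 35.85 kt.
36 kt ≥ 30 kt ⇒ rapid intensification.

36 kt, yes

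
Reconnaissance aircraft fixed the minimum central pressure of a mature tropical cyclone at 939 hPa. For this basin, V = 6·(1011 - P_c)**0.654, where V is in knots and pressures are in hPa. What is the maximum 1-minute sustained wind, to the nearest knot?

98 kt

ΔP = 1011 − 939 = 72 hPa.
72^0.654 ≈ 16.394.
V ≈ 6 × 16.394 ≈ 98.4 kt.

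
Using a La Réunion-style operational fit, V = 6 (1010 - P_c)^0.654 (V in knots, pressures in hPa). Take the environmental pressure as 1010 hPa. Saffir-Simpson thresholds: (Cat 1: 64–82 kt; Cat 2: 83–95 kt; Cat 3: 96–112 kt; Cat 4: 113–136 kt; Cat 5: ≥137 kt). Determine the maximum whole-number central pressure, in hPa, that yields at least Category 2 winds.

954 hPa

Category 2 begins at V = 83 kt.
Required ΔP = (83/6)^(1/0.654) = 13.833^1.529 ≈ 55.53 hPa.
P_c ≤ 1010 − 55.53 = 954.47, so the highest integer P_c is 954 hPa.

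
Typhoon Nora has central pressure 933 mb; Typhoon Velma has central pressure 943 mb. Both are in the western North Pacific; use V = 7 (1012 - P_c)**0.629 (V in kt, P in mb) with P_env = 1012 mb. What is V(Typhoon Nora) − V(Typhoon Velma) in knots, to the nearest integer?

Typhoon Nora: ΔP = 79; V ≈ 7 × 79^0.629 ≈ 109.32 kt.
Typhoon Velma: ΔP = 69; V ≈ 7 × 69^0.629 ≈ 100.40 kt.
Difference ≈ 109.32 − 100.40 = 8.92 → 9 kt.

9 kt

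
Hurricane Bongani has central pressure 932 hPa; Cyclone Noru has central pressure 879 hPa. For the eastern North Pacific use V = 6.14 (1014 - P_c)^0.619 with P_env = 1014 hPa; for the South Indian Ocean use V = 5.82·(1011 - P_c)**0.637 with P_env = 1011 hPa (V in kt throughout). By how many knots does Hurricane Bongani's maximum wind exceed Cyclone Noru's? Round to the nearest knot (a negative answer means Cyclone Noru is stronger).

Hurricane Bongani: ΔP = 82; V ≈ 6.14 × 82^0.619 ≈ 93.93 kt.
Cyclone Noru: ΔP = 132; V ≈ 5.82 × 132^0.637 ≈ 130.54 kt.
Difference ≈ 93.93 − 130.54 = -36.61 → -37 kt.

-37 kt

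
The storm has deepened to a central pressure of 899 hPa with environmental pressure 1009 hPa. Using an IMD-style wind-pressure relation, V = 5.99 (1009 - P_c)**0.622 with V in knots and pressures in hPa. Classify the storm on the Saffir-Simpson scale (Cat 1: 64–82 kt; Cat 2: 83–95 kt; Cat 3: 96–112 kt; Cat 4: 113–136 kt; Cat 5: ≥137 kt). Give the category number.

ΔP = 1009 − 899 = 110 hPa.
V ≈ 5.99 × 110^0.622 = 5.99 × 18.61 ≈ 111 kt.
111 kt falls in the Category 3 band.

3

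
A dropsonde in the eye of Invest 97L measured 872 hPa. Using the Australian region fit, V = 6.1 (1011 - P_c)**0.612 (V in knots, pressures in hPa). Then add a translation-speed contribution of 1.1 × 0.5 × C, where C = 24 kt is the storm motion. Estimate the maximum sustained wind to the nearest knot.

138 kt

ΔP = 1011 − 872 = 139 hPa.
139^0.612 ≈ 20.489.
V ≈ 6.1 × 20.489 ≈ 125.0 kt.
Translation term: 1.1 × 0.5 × 24 = 13.2 kt.
Corrected V ≈ 138.2 kt → 138 kt.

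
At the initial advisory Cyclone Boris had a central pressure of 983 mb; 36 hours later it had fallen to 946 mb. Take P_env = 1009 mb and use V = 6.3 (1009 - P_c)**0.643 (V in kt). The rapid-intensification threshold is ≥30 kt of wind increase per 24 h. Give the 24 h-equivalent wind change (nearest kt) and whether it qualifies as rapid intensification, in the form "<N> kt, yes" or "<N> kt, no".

V₁: ΔP = 26, V ≈ 6.3 × 26^0.643 ≈ 51.19 kt.
V₂: ΔP = 63, V ≈ 6.3 × 63^0.643 ≈ 90.43 kt.
ΔV over 36 h = 39.24 kt → 24 h equivalent = 39.24 × 24/36 ≈ 26.16 kt.
26 kt < 30 kt ⇒ not rapid intensification.

26 kt, no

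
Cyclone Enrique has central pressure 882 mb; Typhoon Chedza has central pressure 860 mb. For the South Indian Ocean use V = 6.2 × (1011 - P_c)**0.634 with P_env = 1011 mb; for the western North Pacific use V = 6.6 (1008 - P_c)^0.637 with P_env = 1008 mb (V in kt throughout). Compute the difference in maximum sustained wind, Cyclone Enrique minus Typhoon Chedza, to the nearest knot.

-24 kt

Cyclone Enrique: ΔP = 129; V ≈ 6.2 × 129^0.634 ≈ 135.05 kt.
Typhoon Chedza: ΔP = 148; V ≈ 6.6 × 148^0.637 ≈ 159.22 kt.
Difference ≈ 135.05 − 159.22 = -24.17 → -24 kt.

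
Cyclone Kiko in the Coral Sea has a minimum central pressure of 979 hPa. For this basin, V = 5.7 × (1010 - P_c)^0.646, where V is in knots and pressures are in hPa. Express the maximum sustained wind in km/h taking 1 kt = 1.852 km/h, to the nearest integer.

97 km/h

ΔP = 1010 − 979 = 31 hPa.
V ≈ 5.7 × 31^0.646 = 5.7 × 9.192 ≈ 52.396 kt.
52.396 × 1.852 ≈ 97.04 km/h → 97 km/h.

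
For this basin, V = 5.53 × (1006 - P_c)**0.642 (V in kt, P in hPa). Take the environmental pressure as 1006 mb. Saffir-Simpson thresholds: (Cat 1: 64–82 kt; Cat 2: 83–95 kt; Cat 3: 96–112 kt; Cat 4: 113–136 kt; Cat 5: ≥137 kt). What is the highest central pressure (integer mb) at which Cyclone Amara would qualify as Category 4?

896 mb

Category 4 begins at V = 113 kt.
Required ΔP = (113/5.53)^(1/0.642) = 20.434^1.558 ≈ 109.91 mb.
P_c ≤ 1006 − 109.91 = 896.09, so the highest integer P_c is 896 mb.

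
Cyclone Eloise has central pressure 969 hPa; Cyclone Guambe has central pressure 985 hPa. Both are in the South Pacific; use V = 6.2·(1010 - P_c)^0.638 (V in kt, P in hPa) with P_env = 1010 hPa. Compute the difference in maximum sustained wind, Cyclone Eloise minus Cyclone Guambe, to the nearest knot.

18 kt

Cyclone Eloise: ΔP = 41; V ≈ 6.2 × 41^0.638 ≈ 66.27 kt.
Cyclone Guambe: ΔP = 25; V ≈ 6.2 × 25^0.638 ≈ 48.34 kt.
Difference ≈ 66.27 − 48.34 = 17.93 → 18 kt.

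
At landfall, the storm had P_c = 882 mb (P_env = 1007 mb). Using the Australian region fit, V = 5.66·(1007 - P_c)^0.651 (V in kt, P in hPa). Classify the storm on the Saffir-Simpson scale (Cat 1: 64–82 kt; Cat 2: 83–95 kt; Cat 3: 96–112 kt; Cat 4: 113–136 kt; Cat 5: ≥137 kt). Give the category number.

ΔP = 1007 − 882 = 125 mb.
V ≈ 5.66 × 125^0.651 = 5.66 × 23.18 ≈ 131 kt.
131 kt falls in the Category 4 band.

4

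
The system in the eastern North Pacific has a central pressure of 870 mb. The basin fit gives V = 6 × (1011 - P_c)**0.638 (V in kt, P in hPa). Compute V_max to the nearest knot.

141 kt

ΔP = 1011 − 870 = 141 mb.
141^0.638 ≈ 23.507.
V ≈ 6 × 23.507 ≈ 141.0 kt.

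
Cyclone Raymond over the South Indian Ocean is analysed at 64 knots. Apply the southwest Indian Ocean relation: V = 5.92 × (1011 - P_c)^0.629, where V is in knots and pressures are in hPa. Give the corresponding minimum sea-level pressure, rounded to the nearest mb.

967 mb

ΔP = (V / 5.92)^(1/0.629) = (64/5.92)^1.590.
64/5.92 = 10.811; 10.811^1.590 ≈ 44.02 mb.
P_c = 1011 − 44.02 = 966.98 ≈ 967 mb.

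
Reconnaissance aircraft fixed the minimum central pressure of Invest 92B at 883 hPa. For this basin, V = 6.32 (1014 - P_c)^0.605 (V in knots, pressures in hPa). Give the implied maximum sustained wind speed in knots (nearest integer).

121 kt

ΔP = 1014 − 883 = 131 hPa.
131^0.605 ≈ 19.096.
V ≈ 6.32 × 19.096 ≈ 120.7 kt.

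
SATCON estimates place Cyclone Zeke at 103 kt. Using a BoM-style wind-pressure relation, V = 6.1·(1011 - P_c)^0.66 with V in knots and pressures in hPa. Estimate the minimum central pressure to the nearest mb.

939 mb

ΔP = (V / 6.1)^(1/0.66) = (103/6.1)^1.515.
103/6.1 = 16.885; 16.885^1.515 ≈ 72.42 mb.
P_c = 1011 − 72.42 = 938.58 ≈ 939 mb.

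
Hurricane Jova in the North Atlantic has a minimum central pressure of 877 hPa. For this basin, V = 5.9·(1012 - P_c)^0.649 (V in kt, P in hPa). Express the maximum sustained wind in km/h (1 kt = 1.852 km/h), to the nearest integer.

ΔP = 1012 − 877 = 135 hPa.
V ≈ 5.9 × 135^0.649 = 5.9 × 24.132 ≈ 142.377 kt.
142.377 × 1.852 ≈ 263.68 km/h → 264 km/h.

264 km/h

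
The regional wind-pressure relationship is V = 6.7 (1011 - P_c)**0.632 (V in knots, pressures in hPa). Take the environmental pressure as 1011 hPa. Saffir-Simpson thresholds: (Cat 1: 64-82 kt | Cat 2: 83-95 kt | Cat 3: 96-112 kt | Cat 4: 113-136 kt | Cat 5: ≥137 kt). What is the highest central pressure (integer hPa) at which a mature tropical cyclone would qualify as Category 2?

Category 2 begins at V = 83 kt.
Required ΔP = (83/6.7)^(1/0.632) = 12.388^1.582 ≈ 53.63 hPa.
P_c ≤ 1011 − 53.63 = 957.37, so the highest integer P_c is 957 hPa.

957 hPa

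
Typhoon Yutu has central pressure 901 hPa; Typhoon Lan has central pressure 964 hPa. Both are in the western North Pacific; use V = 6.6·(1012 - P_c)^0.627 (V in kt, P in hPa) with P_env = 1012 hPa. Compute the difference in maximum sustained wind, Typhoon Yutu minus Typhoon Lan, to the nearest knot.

Typhoon Yutu: ΔP = 111; V ≈ 6.6 × 111^0.627 ≈ 126.46 kt.
Typhoon Lan: ΔP = 48; V ≈ 6.6 × 48^0.627 ≈ 74.76 kt.
Difference ≈ 126.46 − 74.76 = 51.70 → 52 kt.

52 kt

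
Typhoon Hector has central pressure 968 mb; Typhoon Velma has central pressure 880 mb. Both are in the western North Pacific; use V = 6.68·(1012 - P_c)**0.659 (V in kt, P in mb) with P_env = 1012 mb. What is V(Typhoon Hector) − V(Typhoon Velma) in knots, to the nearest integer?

Typhoon Hector: ΔP = 44; V ≈ 6.68 × 44^0.659 ≈ 80.87 kt.
Typhoon Velma: ΔP = 132; V ≈ 6.68 × 132^0.659 ≈ 166.81 kt.
Difference ≈ 80.87 − 166.81 = -85.94 → -86 kt.

-86 kt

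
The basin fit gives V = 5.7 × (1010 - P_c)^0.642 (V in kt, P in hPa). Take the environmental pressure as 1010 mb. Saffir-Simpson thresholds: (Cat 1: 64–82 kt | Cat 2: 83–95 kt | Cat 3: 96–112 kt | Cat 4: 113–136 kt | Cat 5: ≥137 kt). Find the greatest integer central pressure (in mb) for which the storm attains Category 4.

905 mb

Category 4 begins at V = 113 kt.
Required ΔP = (113/5.7)^(1/0.642) = 19.825^1.558 ≈ 104.85 mb.
P_c ≤ 1010 − 104.85 = 905.15, so the highest integer P_c is 905 mb.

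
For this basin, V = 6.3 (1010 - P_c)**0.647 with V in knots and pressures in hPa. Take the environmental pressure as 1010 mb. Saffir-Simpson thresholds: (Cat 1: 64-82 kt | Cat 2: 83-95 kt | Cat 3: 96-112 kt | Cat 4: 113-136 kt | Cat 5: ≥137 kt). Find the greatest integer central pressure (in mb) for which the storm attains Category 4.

923 mb

Category 4 begins at V = 113 kt.
Required ΔP = (113/6.3)^(1/0.647) = 17.937^1.546 ≈ 86.65 mb.
P_c ≤ 1010 − 86.65 = 923.35, so the highest integer P_c is 923 mb.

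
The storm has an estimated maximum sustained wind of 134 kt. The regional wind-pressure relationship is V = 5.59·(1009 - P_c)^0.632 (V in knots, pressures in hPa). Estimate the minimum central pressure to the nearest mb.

857 mb

ΔP = (V / 5.59)^(1/0.632) = (134/5.59)^1.582.
134/5.59 = 23.971; 23.971^1.582 ≈ 152.43 mb.
P_c = 1009 − 152.43 = 856.57 ≈ 857 mb.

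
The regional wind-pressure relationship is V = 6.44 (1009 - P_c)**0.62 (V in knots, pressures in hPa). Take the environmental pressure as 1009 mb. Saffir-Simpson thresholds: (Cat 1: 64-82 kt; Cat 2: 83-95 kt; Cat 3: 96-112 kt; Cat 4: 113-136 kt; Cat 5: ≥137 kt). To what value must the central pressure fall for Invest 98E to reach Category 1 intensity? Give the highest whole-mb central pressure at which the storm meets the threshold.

Category 1 begins at V = 64 kt.
Required ΔP = (64/6.44)^(1/0.62) = 9.938^1.613 ≈ 40.60 mb.
P_c ≤ 1009 − 40.60 = 968.40, so the highest integer P_c is 968 mb.

968 mb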